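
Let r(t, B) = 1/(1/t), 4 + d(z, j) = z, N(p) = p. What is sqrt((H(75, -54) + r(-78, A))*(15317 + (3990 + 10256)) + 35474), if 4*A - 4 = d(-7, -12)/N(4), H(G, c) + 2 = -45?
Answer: I*sqrt(3659901) ≈ 1913.1*I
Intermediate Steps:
H(G, c) = -47 (H(G, c) = -2 - 45 = -47)
d(z, j) = -4 + z
A = 5/16 (A = 1 + ((-4 - 7)/4)/4 = 1 + (-11*1/4)/4 = 1 + (1/4)*(-11/4) = 1 - 11/16 = 5/16 ≈ 0.31250)
r(t, B) = t
sqrt((H(75, -54) + r(-78, A))*(15317 + (3990 + 10256)) + 35474) = sqrt((-47 - 78)*(15317 + (3990 + 10256)) + 35474) = sqrt(-125*(15317 + 14246) + 35474) = sqrt(-125*29563 + 35474) = sqrt(-3695375 + 35474) = sqrt(-3659901) = I*sqrt(3659901)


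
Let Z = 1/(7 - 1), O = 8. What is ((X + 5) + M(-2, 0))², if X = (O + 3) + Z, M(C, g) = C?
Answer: 7225/36 ≈ 200.69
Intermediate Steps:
Z = ⅙ (Z = 1/6 = ⅙ ≈ 0.16667)
X = 67/6 (X = (8 + 3) + ⅙ = 11 + ⅙ = 67/6 ≈ 11.167)
((X + 5) + M(-2, 0))² = ((67/6 + 5) - 2)² = (97/6 - 2)² = (85/6)² = 7225/36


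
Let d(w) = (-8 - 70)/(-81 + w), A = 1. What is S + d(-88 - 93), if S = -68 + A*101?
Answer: 4362/131 ≈ 33.298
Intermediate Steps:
d(w) = -78/(-81 + w)
S = 33 (S = -68 + 1*101 = -68 + 101 = 33)
S + d(-88 - 93) = 33 - 78/(-81 + (-88 - 93)) = 33 - 78/(-81 - 181) = 33 - 78/(-262) = 33 - 78*(-1/262) = 33 + 39/131 = 4362/131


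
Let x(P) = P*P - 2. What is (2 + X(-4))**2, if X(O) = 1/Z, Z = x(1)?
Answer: 1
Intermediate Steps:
x(P) = -2 + P**2 (x(P) = P**2 - 2 = -2 + P**2)
Z = -1 (Z = -2 + 1**2 = -2 + 1 = -1)
X(O) = -1 (X(O) = 1/(-1) = -1)
(2 + X(-4))**2 = (2 - 1)**2 = 1**2 = 1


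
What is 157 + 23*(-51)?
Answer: -1016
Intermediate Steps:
157 + 23*(-51) = 157 - 1173 = -1016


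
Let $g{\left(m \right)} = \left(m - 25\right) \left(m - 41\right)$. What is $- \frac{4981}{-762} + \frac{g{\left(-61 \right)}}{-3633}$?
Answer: $\frac{3803903}{922782} \approx 4.1222$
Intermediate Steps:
$g{\left(m \right)} = \left(-41 + m\right) \left(-25 + m\right)$ ($g{\left(m \right)} = \left(-25 + m\right) \left(-41 + m\right) = \left(-41 + m\right) \left(-25 + m\right)$)
$- \frac{4981}{-762} + \frac{g{\left(-61 \right)}}{-3633} = - \frac{4981}{-762} + \frac{1025 + \left(-61\right)^{2} - -4026}{-3633} = \left(-4981\right) \left(- \frac{1}{762}\right) + \left(1025 + 3721 + 4026\right) \left(- \frac{1}{3633}\right) = \frac{4981}{762} + 8772 \left(- \frac{1}{3633}\right) = \frac{4981}{762} - \frac{2924}{1211} = \frac{3803903}{922782}$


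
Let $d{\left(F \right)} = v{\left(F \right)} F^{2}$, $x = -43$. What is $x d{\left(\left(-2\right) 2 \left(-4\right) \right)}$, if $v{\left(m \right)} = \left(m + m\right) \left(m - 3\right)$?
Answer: $-4579328$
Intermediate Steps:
$v{\left(m \right)} = 2 m \left(-3 + m\right)$
$d{\left(F \right)} = 2 F^{3} \left(-3 + F\right)$ ($d{\left(F \right)} = 2 F \left(-3 + F\right) F^{2} = 2 F^{3} \left(-3 + F\right)$)
$x d{\left(\left(-2\right) 2 \left(-4\right) \right)} = - 43 \cdot 2 \left(\left(-2\right) 2 \left(-4\right)\right)^{3} \left(-3 + \left(-2\right) 2 \left(-4\right)\right) = - 43 \cdot 2 \left(\left(-4\right) \left(-4\right)\right)^{3} \left(-3 - -16\right) = - 43 \cdot 2 \cdot 16^{3} \left(-3 + 16\right) = - 43 \cdot 2 \cdot 4096 \cdot 13 = \left(-43\right) 106496 = -4579328$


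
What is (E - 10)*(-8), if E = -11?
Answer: 168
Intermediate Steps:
(E - 10)*(-8) = (-11 - 10)*(-8) = -21*(-8) = 168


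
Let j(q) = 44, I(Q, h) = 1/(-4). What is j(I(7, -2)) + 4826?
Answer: 4870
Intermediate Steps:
I(Q, h) = -1/4
j(I(7, -2)) + 4826 = 44 + 4826 = 4870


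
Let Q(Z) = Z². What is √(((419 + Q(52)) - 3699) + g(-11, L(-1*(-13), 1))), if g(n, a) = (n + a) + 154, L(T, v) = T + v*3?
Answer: I*√417 ≈ 20.421*I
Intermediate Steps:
L(T, v) = T + 3*v
g(n, a) = 154 + a + n (g(n, a) = (a + n) + 154 = 154 + a + n)
√(((419 + Q(52)) - 3699) + g(-11, L(-1*(-13), 1))) = √(((419 + 52²) - 3699) + (154 + (-1*(-13) + 3*1) - 11)) = √(((419 + 2704) - 3699) + (154 + (13 + 3) - 11)) = √((3123 - 3699) + (154 + 16 - 11)) = √(-576 + 159) = √(-417) = I*√417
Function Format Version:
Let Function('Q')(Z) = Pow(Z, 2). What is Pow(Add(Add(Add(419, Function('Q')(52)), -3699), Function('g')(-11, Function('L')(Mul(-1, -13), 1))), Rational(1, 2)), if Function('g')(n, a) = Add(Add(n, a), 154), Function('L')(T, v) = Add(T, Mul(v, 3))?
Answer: Mul(I, Pow(417, Rational(1, 2))) ≈ Mul(20.421, I)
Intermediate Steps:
Function('L')(T, v) = Add(T, Mul(3, v))
Function('g')(n, a) = Add(154, a, n) (Function('g')(n, a) = Add(Add(a, n), 154) = Add(154, a, n))
Pow(Add(Add(Add(419, Function('Q')(52)), -3699), Function('g')(-11, Function('L')(Mul(-1, -13), 1))), Rational(1, 2)) = Pow(Add(Add(Add(419, Pow(52, 2)), -3699), Add(154, Add(Mul(-1, -13), Mul(3, 1)), -11)), Rational(1, 2)) = Pow(Add(Add(Add(419, 2704), -3699), Add(154, Add(13, 3), -11)), Rational(1, 2)) = Pow(Add(Add(3123, -3699), Add(154, 16, -11)), Rational(1, 2)) = Pow(Add(-576, 159), Rational(1, 2)) = Pow(-417, Rational(1, 2)) = Mul(I, Pow(417, Rational(1, 2)))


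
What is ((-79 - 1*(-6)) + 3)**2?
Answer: 4900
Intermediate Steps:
((-79 - 1*(-6)) + 3)**2 = ((-79 + 6) + 3)**2 = (-73 + 3)**2 = (-70)**2 = 4900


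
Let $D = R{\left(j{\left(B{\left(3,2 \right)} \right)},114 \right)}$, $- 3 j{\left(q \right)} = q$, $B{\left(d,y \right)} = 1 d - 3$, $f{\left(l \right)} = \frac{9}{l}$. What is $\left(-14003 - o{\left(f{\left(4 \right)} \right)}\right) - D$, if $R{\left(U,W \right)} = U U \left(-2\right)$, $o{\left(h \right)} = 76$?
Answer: $-14079$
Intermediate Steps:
$B{\left(d,y \right)} = -3 + d$ ($B{\left(d,y \right)} = d - 3 = -3 + d$)
$j{\left(q \right)} = - \frac{q}{3}$
$R{\left(U,W \right)} = - 2 U^{2}$ ($R{\left(U,W \right)} = U^{2} \left(-2\right) = - 2 U^{2}$)
$D = 0$ ($D = - 2 \left(- \frac{-3 + 3}{3}\right)^{2} = - 2 \left(\left(- \frac{1}{3}\right) 0\right)^{2} = - 2 \cdot 0^{2} = \left(-2\right) 0 = 0$)
$\left(-14003 - o{\left(f{\left(4 \right)} \right)}\right) - D = \left(-14003 - 76\right) - 0 = \left(-14003 - 76\right) + 0 = -14079 + 0 = -14079$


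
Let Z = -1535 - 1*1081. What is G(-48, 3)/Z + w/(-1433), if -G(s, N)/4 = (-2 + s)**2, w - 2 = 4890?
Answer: 191566/468591 ≈ 0.40881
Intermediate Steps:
w = 4892 (w = 2 + 4890 = 4892)
G(s, N) = -4*(-2 + s)**2
Z = -2616 (Z = -1535 - 1081 = -2616)
G(-48, 3)/Z + w/(-1433) = -4*(-2 - 48)**2/(-2616) + 4892/(-1433) = -4*(-50)**2*(-1/2616) + 4892*(-1/1433) = -4*2500*(-1/2616) - 4892/1433 = -10000*(-1/2616) - 4892/1433 = 1250/327 - 4892/1433 = 191566/468591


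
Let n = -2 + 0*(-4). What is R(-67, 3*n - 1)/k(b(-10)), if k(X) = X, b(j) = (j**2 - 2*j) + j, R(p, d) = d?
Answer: -7/110 ≈ -0.063636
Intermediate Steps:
n = -2 (n = -2 + 0 = -2)
b(j) = j**2 - j
R(-67, 3*n - 1)/k(b(-10)) = (3*(-2) - 1)/((-10*(-1 - 10))) = (-6 - 1)/((-10*(-11))) = -7/110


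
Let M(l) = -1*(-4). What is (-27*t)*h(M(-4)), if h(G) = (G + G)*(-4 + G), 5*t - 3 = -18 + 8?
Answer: 0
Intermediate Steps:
t = -7/5 (t = 3/5 + (-18 + 8)/5 = 3/5 + (1/5)*(-10) = 3/5 - 2 = -7/5 ≈ -1.4000)
M(l) = 4
h(G) = 2*G*(-4 + G) (h(G) = (2*G)*(-4 + G) = 2*G*(-4 + G))
(-27*t)*h(M(-4)) = (-27*(-7/5))*(2*4*(-4 + 4)) = 189*(2*4*0)/5 = (189/5)*0 = 0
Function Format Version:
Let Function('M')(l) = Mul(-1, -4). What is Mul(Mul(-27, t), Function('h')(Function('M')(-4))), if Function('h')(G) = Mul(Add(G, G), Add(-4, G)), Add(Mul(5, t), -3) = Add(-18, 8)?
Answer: 0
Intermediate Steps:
t = Rational(-7, 5) (t = Add(Rational(3, 5), Mul(Rational(1, 5), Add(-18, 8))) = Add(Rational(3, 5), Mul(Rational(1, 5), -10)) = Add(Rational(3, 5), -2) = Rational(-7, 5) ≈ -1.4000)
Function('M')(l) = 4
Function('h')(G) = Mul(2, G, Add(-4, G)) (Function('h')(G) = Mul(Mul(2, G), Add(-4, G)) = Mul(2, G, Add(-4, G)))
Mul(Mul(-27, t), Function('h')(Function('M')(-4))) = Mul(Mul(-27, Rational(-7, 5)), Mul(2, 4, Add(-4, 4))) = Mul(Rational(189, 5), Mul(2, 4, 0)) = Mul(Rational(189, 5), 0) = 0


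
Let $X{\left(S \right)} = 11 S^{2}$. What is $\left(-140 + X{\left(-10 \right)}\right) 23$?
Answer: $22080$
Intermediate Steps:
$\left(-140 + X{\left(-10 \right)}\right) 23 = \left(-140 + 11 \left(-10\right)^{2}\right) 23 = \left(-140 + 11 \cdot 100\right) 23 = \left(-140 + 1100\right) 23 = 960 \cdot 23 = 22080$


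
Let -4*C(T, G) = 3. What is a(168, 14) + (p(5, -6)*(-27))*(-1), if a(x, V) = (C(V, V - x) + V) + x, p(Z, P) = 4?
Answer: 1157/4 ≈ 289.25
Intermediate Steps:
C(T, G) = -3/4 (C(T, G) = -1/4*3 = -3/4)
a(x, V) = -3/4 + V + x (a(x, V) = (-3/4 + V) + x = -3/4 + V + x)
a(168, 14) + (p(5, -6)*(-27))*(-1) = (-3/4 + 14 + 168) + (4*(-27))*(-1) = 725/4 - 108*(-1) = 725/4 + 108 = 1157/4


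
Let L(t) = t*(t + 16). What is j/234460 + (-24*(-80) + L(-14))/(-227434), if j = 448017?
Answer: 50725350029/26662087820 ≈ 1.9025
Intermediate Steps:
L(t) = t*(16 + t)
j/234460 + (-24*(-80) + L(-14))/(-227434) = 448017/234460 + (-24*(-80) - 14*(16 - 14))/(-227434) = 448017*(1/234460) + (1920 - 14*2)*(-1/227434) = 448017/234460 + (1920 - 28)*(-1/227434) = 448017/234460 + 1892*(-1/227434) = 448017/234460 - 946/113717 = 50725350029/26662087820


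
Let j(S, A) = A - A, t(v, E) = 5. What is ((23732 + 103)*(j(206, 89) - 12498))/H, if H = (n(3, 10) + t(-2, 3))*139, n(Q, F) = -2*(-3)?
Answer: -297889830/1529 ≈ -1.9483e+5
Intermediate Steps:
n(Q, F) = 6
j(S, A) = 0
H = 1529 (H = (6 + 5)*139 = 11*139 = 1529)
((23732 + 103)*(j(206, 89) - 12498))/H = ((23732 + 103)*(0 - 12498))/1529 = (23835*(-12498))*(1/1529) = -297889830*1/1529 = -297889830/1529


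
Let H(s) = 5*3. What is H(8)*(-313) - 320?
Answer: -5015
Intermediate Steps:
H(s) = 15
H(8)*(-313) - 320 = 15*(-313) - 320 = -4695 - 320 = -5015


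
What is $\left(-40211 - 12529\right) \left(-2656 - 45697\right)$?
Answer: $2550137220$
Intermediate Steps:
$\left(-40211 - 12529\right) \left(-2656 - 45697\right) = \left(-52740\right) \left(-48353\right) = 2550137220$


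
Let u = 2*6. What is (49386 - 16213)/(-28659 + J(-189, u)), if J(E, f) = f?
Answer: -33173/28647 ≈ -1.1580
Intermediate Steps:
u = 12
(49386 - 16213)/(-28659 + J(-189, u)) = (49386 - 16213)/(-28659 + 12) = 33173/(-28647) = 33173*(-1/28647) = -33173/28647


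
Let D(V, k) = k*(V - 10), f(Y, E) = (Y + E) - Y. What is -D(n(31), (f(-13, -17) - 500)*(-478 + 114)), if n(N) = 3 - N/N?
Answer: 1505504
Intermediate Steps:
f(Y, E) = E (f(Y, E) = (E + Y) - Y = E)
n(N) = 2 (n(N) = 3 - 1*1 = 3 - 1 = 2)
D(V, k) = k*(-10 + V)
-D(n(31), (f(-13, -17) - 500)*(-478 + 114)) = -(-17 - 500)*(-478 + 114)*(-10 + 2) = -(-517*(-364))*(-8) = -188188*(-8) = -1*(-1505504) = 1505504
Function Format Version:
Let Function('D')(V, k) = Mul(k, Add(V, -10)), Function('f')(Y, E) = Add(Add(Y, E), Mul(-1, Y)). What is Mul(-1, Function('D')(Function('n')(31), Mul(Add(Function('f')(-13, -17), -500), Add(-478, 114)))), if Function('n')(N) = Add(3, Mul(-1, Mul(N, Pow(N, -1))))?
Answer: 1505504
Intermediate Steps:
Function('f')(Y, E) = E (Function('f')(Y, E) = Add(Add(E, Y), Mul(-1, Y)) = E)
Function('n')(N) = 2 (Function('n')(N) = Add(3, Mul(-1, 1)) = Add(3, -1) = 2)
Function('D')(V, k) = Mul(k, Add(-10, V))
Mul(-1, Function('D')(Function('n')(31), Mul(Add(Function('f')(-13, -17), -500), Add(-478, 114)))) = Mul(-1, Mul(Mul(Add(-17, -500), Add(-478, 114)), Add(-10, 2))) = Mul(-1, Mul(Mul(-517, -364), -8)) = Mul(-1, Mul(188188, -8)) = Mul(-1, -1505504) = 1505504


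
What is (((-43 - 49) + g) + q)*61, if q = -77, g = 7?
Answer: -9882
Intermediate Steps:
(((-43 - 49) + g) + q)*61 = (((-43 - 49) + 7) - 77)*61 = ((-92 + 7) - 77)*61 = (-85 - 77)*61 = -162*61 = -9882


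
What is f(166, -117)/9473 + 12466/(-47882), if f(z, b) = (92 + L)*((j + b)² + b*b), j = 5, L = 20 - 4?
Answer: 67769734115/226793093 ≈ 298.82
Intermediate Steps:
L = 16
f(z, b) = 108*b² + 108*(5 + b)² (f(z, b) = (92 + 16)*((5 + b)² + b*b) = 108*((5 + b)² + b²) = 108*(b² + (5 + b)²) = 108*b² + 108*(5 + b)²)
f(166, -117)/9473 + 12466/(-47882) = (108*(-117)² + 108*(5 - 117)²)/9473 + 12466/(-47882) = (108*13689 + 108*(-112)²)*(1/9473) + 12466*(-1/47882) = (1478412 + 108*12544)*(1/9473) - 6233/23941 = (1478412 + 1354752)*(1/9473) - 6233/23941 = 2833164*(1/9473) - 6233/23941 = 2833164/9473 - 6233/23941 = 67769734115/226793093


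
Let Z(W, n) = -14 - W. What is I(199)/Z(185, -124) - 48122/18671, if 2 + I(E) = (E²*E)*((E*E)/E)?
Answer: -29280603660807/3715529 ≈ -7.8806e+6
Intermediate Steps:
I(E) = -2 + E⁴ (I(E) = -2 + (E²*E)*((E*E)/E) = -2 + E³*(E²/E) = -2 + E³*E = -2 + E⁴)
I(199)/Z(185, -124) - 48122/18671 = (-2 + 199⁴)/(-14 - 1*185) - 48122/18671 = (-2 + 1568239201)/(-14 - 185) - 48122*1/18671 = 1568239199/(-199) - 48122/18671 = 1568239199*(-1/199) - 48122/18671 = -1568239199/199 - 48122/18671 = -29280603660807/3715529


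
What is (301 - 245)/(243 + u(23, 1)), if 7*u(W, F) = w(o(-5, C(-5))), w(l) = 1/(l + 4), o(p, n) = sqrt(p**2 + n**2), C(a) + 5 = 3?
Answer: 2166682/9400151 - 98*sqrt(29)/9400151 ≈ 0.23044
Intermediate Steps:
C(a) = -2 (C(a) = -5 + 3 = -2)
o(p, n) = sqrt(n**2 + p**2)
w(l) = 1/(4 + l)
u(W, F) = 1/(7*(4 + sqrt(29))) (u(W, F) = 1/(7*(4 + sqrt((-2)**2 + (-5)**2))) = 1/(7*(4 + sqrt(4 + 25))) = 1/(7*(4 + sqrt(29))))
(301 - 245)/(243 + u(23, 1)) = (301 - 245)/(243 + (-4/91 + sqrt(29)/91)) = 56/(22109/91 + sqrt(29)/91)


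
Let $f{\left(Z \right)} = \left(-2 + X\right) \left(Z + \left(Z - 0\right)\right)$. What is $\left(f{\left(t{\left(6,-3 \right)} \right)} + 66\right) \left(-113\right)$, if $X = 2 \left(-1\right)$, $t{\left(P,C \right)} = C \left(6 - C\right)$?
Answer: $-31866$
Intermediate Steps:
$X = -2$
$f{\left(Z \right)} = - 8 Z$ ($f{\left(Z \right)} = \left(-2 - 2\right) \left(Z + \left(Z - 0\right)\right) = - 4 \left(Z + \left(Z + 0\right)\right) = - 4 \left(Z + Z\right) = - 4 \cdot 2 Z = - 8 Z$)
$\left(f{\left(t{\left(6,-3 \right)} \right)} + 66\right) \left(-113\right) = \left(- 8 \left(- 3 \left(6 - -3\right)\right) + 66\right) \left(-113\right) = \left(- 8 \left(- 3 \left(6 + 3\right)\right) + 66\right) \left(-113\right) = \left(- 8 \left(\left(-3\right) 9\right) + 66\right) \left(-113\right) = \left(\left(-8\right) \left(-27\right) + 66\right) \left(-113\right) = \left(216 + 66\right) \left(-113\right) = 282 \left(-113\right) = -31866$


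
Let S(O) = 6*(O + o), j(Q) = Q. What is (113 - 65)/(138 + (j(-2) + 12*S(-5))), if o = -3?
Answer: -6/55 ≈ -0.10909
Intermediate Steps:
S(O) = -18 + 6*O (S(O) = 6*(O - 3) = 6*(-3 + O) = -18 + 6*O)
(113 - 65)/(138 + (j(-2) + 12*S(-5))) = (113 - 65)/(138 + (-2 + 12*(-18 + 6*(-5)))) = 48/(138 + (-2 + 12*(-18 - 30))) = 48/(138 + (-2 + 12*(-48))) = 48/(138 + (-2 - 576)) = 48/(138 - 578) = 48/(-440) = 48*(-1/440) = -6/55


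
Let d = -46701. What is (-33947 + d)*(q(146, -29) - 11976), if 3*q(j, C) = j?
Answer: 2885746736/3 ≈ 9.6192e+8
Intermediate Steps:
q(j, C) = j/3
(-33947 + d)*(q(146, -29) - 11976) = (-33947 - 46701)*((⅓)*146 - 11976) = -80648*(146/3 - 11976) = -80648*(-35782/3) = 2885746736/3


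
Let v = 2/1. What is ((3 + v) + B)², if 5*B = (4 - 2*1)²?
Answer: 841/25 ≈ 33.640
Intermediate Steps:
v = 2 (v = 2*1 = 2)
B = ⅘ (B = (4 - 2*1)²/5 = (4 - 2)²/5 = (⅕)*2² = (⅕)*4 = ⅘ ≈ 0.80000)
((3 + v) + B)² = ((3 + 2) + ⅘)² = (5 + ⅘)² = (29/5)² = 841/25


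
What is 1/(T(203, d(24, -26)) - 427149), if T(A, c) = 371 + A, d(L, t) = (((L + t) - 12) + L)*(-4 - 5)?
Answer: -1/426575 ≈ -2.3443e-6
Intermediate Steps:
d(L, t) = 108 - 18*L - 9*t (d(L, t) = ((-12 + L + t) + L)*(-9) = (-12 + t + 2*L)*(-9) = 108 - 18*L - 9*t)
1/(T(203, d(24, -26)) - 427149) = 1/((371 + 203) - 427149) = 1/(574 - 427149) = 1/(-426575) = -1/426575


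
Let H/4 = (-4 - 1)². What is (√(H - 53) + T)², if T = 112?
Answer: (112 + √47)² ≈ 14127.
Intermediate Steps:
H = 100 (H = 4*(-4 - 1)² = 4*(-5)² = 4*25 = 100)
(√(H - 53) + T)² = (√(100 - 53) + 112)² = (√47 + 112)² = (112 + √47)²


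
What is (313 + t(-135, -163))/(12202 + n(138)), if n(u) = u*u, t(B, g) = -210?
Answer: 103/31246 ≈ 0.0032964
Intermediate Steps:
n(u) = u**2
(313 + t(-135, -163))/(12202 + n(138)) = (313 - 210)/(12202 + 138**2) = 103/(12202 + 19044) = 103/31246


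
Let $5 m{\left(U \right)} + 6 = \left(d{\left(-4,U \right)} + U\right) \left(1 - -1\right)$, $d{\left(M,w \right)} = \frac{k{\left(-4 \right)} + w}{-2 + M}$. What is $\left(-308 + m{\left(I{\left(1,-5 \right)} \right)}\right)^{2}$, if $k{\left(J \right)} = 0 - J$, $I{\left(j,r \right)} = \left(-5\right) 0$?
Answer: $\frac{21548164}{225} \approx 95770.0$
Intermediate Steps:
$I{\left(j,r \right)} = 0$
$k{\left(J \right)} = - J$
$d{\left(M,w \right)} = \frac{4 + w}{-2 + M}$ ($d{\left(M,w \right)} = \frac{\left(-1\right) \left(-4\right) + w}{-2 + M} = \frac{4 + w}{-2 + M}$)
$m{\left(U \right)} = - \frac{22}{15} + \frac{U}{3}$ ($m{\left(U \right)} = - \frac{6}{5} + \frac{\left(\frac{4 + U}{-2 - 4} + U\right) \left(1 - -1\right)}{5} = - \frac{6}{5} + \frac{\left(\frac{4 + U}{-6} + U\right) \left(1 + 1\right)}{5} = - \frac{6}{5} + \frac{\left(- \frac{4 + U}{6} + U\right) 2}{5} = - \frac{6}{5} + \frac{\left(\left(- \frac{2}{3} - \frac{U}{6}\right) + U\right) 2}{5} = - \frac{6}{5} + \frac{\left(- \frac{2}{3} + \frac{5 U}{6}\right) 2}{5} = - \frac{6}{5} + \frac{- \frac{4}{3} + \frac{5 U}{3}}{5} = - \frac{6}{5} + \left(- \frac{4}{15} + \frac{U}{3}\right) = - \frac{22}{15} + \frac{U}{3}$)
$\left(-308 + m{\left(I{\left(1,-5 \right)} \right)}\right)^{2} = \left(-308 + \left(- \frac{22}{15} + \frac{1}{3} \cdot 0\right)\right)^{2} = \left(-308 + \left(- \frac{22}{15} + 0\right)\right)^{2} = \left(-308 - \frac{22}{15}\right)^{2} = \left(- \frac{4642}{15}\right)^{2} = \frac{21548164}{225}$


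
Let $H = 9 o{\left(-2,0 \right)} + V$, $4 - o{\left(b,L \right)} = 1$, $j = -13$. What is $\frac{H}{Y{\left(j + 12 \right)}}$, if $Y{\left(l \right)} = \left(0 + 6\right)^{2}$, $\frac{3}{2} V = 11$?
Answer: $\frac{103}{108} \approx 0.9537$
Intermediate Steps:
$V = \frac{22}{3}$ ($V = \frac{2}{3} \cdot 11 = \frac{22}{3} \approx 7.3333$)
$o{\left(b,L \right)} = 3$ ($o{\left(b,L \right)} = 4 - 1 = 3$)
$Y{\left(l \right)} = 36$ ($Y{\left(l \right)} = 6^{2} = 36$)
$H = \frac{103}{3}$ ($H = 9 \cdot 3 + \frac{22}{3} = 27 + \frac{22}{3} = \frac{103}{3} \approx 34.333$)
$\frac{H}{Y{\left(j + 12 \right)}} = \frac{103}{3 \cdot 36} = \frac{103}{3} \cdot \frac{1}{36} = \frac{103}{108}$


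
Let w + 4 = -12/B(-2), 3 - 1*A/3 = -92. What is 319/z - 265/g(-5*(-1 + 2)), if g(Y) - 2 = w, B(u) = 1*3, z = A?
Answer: 25813/570 ≈ 45.286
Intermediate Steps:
A = 285 (A = 9 - 3*(-92) = 9 + 276 = 285)
z = 285
B(u) = 3
w = -8 (w = -4 - 12/3 = -4 - 12*⅓ = -4 - 4 = -8)
g(Y) = -6 (g(Y) = 2 - 8 = -6)
319/z - 265/g(-5*(-1 + 2)) = 319/285 - 265/(-6) = 319*(1/285) - 265*(-⅙) = 319/285 + 265/6 = 25813/570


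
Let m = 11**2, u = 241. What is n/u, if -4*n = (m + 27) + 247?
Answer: -395/964 ≈ -0.40975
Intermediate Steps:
m = 121
n = -395/4 (n = -((121 + 27) + 247)/4 = -(148 + 247)/4 = -1/4*395 = -395/4 ≈ -98.750)
n/u = -395/4/241 = -395/4*1/241 = -395/964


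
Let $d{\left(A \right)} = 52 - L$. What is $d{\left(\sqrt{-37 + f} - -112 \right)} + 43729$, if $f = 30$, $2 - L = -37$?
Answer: $43742$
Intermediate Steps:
$L = 39$ ($L = 2 - -37 = 2 + 37 = 39$)
$d{\left(A \right)} = 13$ ($d{\left(A \right)} = 52 - 39 = 13$)
$d{\left(\sqrt{-37 + f} - -112 \right)} + 43729 = 13 + 43729 = 43742$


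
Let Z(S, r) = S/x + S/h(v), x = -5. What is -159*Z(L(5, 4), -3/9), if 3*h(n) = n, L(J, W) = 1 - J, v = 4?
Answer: 1749/5 ≈ 349.80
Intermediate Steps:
h(n) = n/3
Z(S, r) = 11*S/20 (Z(S, r) = S/(-5) + S/(((1/3)*4)) = S*(-1/5) + S/(4/3) = -S/5 + S*(3/4) = -S/5 + 3*S/4 = 11*S/20)
-159*Z(L(5, 4), -3/9) = -1749*(1 - 1*5)/20 = -1749*(1 - 5)/20 = -1749*(-4)/20 = -159*(-11/5) = 1749/5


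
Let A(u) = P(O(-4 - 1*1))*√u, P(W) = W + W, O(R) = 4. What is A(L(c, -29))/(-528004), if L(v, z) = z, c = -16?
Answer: -2*I*√29/132001 ≈ -8.1593e-5*I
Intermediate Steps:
P(W) = 2*W
A(u) = 8*√u (A(u) = (2*4)*√u = 8*√u)
A(L(c, -29))/(-528004) = (8*√(-29))/(-528004) = (8*(I*√29))*(-1/528004) = (8*I*√29)*(-1/528004) = -2*I*√29/132001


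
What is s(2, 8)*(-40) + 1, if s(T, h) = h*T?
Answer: -639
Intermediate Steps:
s(T, h) = T*h
s(2, 8)*(-40) + 1 = (2*8)*(-40) + 1 = 16*(-40) + 1 = -640 + 1 = -639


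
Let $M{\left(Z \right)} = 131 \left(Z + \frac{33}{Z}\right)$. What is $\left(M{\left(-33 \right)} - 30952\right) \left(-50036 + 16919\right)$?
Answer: $1172540502$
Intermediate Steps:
$M{\left(Z \right)} = 131 Z + \frac{4323}{Z}$
$\left(M{\left(-33 \right)} - 30952\right) \left(-50036 + 16919\right) = \left(\left(131 \left(-33\right) + \frac{4323}{-33}\right) - 30952\right) \left(-50036 + 16919\right) = \left(\left(-4323 + 4323 \left(- \frac{1}{33}\right)\right) - 30952\right) \left(-33117\right) = \left(\left(-4323 - 131\right) - 30952\right) \left(-33117\right) = \left(-4454 - 30952\right) \left(-33117\right) = \left(-35406\right) \left(-33117\right) = 1172540502$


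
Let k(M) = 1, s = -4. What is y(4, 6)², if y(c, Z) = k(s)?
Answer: 1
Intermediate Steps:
y(c, Z) = 1
y(4, 6)² = 1² = 1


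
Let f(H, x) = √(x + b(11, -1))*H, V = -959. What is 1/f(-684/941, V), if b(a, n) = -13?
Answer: 941*I*√3/36936 ≈ 0.044127*I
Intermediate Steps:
f(H, x) = H*√(-13 + x) (f(H, x) = √(x - 13)*H = √(-13 + x)*H = H*√(-13 + x))
1/f(-684/941, V) = 1/((-684/941)*√(-13 - 959)) = 1/((-684*1/941)*√(-972)) = 1/(-12312*I*√3/941) = 941*I*√3/36936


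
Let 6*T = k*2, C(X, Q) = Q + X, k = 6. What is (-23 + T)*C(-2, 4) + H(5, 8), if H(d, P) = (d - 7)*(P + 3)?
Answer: -64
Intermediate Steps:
T = 2 (T = (6*2)/6 = (⅙)*12 = 2)
H(d, P) = (-7 + d)*(3 + P)
(-23 + T)*C(-2, 4) + H(5, 8) = (-23 + 2)*(4 - 2) + (-21 - 7*8 + 3*5 + 8*5) = -21*2 + (-21 - 56 + 15 + 40) = -42 - 22 = -64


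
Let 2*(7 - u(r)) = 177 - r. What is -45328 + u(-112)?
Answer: -90931/2 ≈ -45466.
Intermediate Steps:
u(r) = -163/2 + r/2 (u(r) = 7 - (177 - r)/2 = 7 + (-177/2 + r/2) = -163/2 + r/2)
-45328 + u(-112) = -45328 + (-163/2 + (1/2)*(-112)) = -45328 + (-163/2 - 56) = -45328 - 275/2 = -90931/2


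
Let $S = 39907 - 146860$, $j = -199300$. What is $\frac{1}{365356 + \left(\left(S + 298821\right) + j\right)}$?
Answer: $\frac{1}{357924} \approx 2.7939 \cdot 10^{-6}$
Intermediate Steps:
$S = -106953$
$\frac{1}{365356 + \left(\left(S + 298821\right) + j\right)} = \frac{1}{365356 + \left(\left(-106953 + 298821\right) - 199300\right)} = \frac{1}{365356 + \left(191868 - 199300\right)} = \frac{1}{365356 - 7432} = \frac{1}{357924}$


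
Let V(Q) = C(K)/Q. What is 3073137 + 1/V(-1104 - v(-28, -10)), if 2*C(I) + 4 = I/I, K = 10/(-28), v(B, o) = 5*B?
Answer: 9221339/3 ≈ 3.0738e+6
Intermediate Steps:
K = -5/14 (K = 10*(-1/28) = -5/14 ≈ -0.35714)
C(I) = -3/2 (C(I) = -2 + (I/I)/2 = -2 + (1/2)*1 = -2 + 1/2 = -3/2)
V(Q) = -3/(2*Q)
3073137 + 1/V(-1104 - v(-28, -10)) = 3073137 + 1/(-3/(2*(-1104 - 5*(-28)))) = 3073137 + 1/(-3/(2*(-1104 - 1*(-140)))) = 3073137 + 1/(-3/(2*(-1104 + 140))) = 3073137 + 1/(-3/2/(-964)) = 3073137 + 1/(-3/2*(-1/964)) = 3073137 + 1/(3/1928) = 3073137 + 1928/3 = 9221339/3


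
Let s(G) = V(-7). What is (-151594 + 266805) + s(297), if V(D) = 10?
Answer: 115221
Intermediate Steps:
s(G) = 10
(-151594 + 266805) + s(297) = (-151594 + 266805) + 10 = 115211 + 10 = 115221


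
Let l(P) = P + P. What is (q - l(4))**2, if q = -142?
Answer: 22500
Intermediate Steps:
l(P) = 2*P
(q - l(4))**2 = (-142 - 2*4)**2 = (-142 - 1*8)**2 = (-142 - 8)**2 = (-150)**2 = 22500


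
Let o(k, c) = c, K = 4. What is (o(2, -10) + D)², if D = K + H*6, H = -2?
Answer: 324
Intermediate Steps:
D = -8 (D = 4 - 2*6 = 4 - 12 = -8)
(o(2, -10) + D)² = (-10 - 8)² = (-18)² = 324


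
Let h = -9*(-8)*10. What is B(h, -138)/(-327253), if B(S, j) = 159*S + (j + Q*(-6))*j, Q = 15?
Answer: -145944/327253 ≈ -0.44597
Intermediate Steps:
h = 720 (h = 72*10 = 720)
B(S, j) = 159*S + j*(-90 + j) (B(S, j) = 159*S + (j + 15*(-6))*j = 159*S + (j - 90)*j = 159*S + (-90 + j)*j = 159*S + j*(-90 + j))
B(h, -138)/(-327253) = ((-138)**2 - 90*(-138) + 159*720)/(-327253) = (19044 + 12420 + 114480)*(-1/327253) = 145944*(-1/327253) = -145944/327253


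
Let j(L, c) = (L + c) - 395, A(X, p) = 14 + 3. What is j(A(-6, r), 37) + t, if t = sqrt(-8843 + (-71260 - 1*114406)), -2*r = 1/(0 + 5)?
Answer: -341 + I*sqrt(194509) ≈ -341.0 + 441.03*I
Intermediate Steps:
r = -1/10 (r = -1/(2*(0 + 5)) = -1/2/5 = -1/2*1/5 = -1/10 ≈ -0.10000)
A(X, p) = 17
t = I*sqrt(194509) (t = sqrt(-8843 + (-71260 - 114406)) = sqrt(-8843 - 185666) = sqrt(-194509) = I*sqrt(194509) ≈ 441.03*I)
j(L, c) = -395 + L + c
j(A(-6, r), 37) + t = (-395 + 17 + 37) + I*sqrt(194509) = -341 + I*sqrt(194509)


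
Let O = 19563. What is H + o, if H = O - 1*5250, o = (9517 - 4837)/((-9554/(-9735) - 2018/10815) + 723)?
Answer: 24248911778247/1693422919 ≈ 14319.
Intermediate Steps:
o = 10949538600/1693422919 (o = 4680/((-9554*(-1/9735) - 2018*1/10815) + 723) = 4680/((9554/9735 - 2018/10815) + 723) = 4680/(1859584/2339645 + 723) = 4680/(1693422919/2339645) = 4680*(2339645/1693422919) = 10949538600/1693422919 ≈ 6.4659)
H = 14313 (H = 19563 - 1*5250 = 19563 - 5250 = 14313)
H + o = 14313 + 10949538600/1693422919 = 24248911778247/1693422919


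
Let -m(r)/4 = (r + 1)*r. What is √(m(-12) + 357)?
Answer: 3*I*√19 ≈ 13.077*I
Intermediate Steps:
m(r) = -4*r*(1 + r) (m(r) = -4*(r + 1)*r = -4*(1 + r)*r = -4*r*(1 + r))
√(m(-12) + 357) = √(-4*(-12)*(1 - 12) + 357) = √(-4*(-12)*(-11) + 357) = √(-528 + 357) = √(-171) = 3*I*√19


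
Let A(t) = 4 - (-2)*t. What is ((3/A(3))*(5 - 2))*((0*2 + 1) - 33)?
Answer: -144/5 ≈ -28.800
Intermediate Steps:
A(t) = 4 + 2*t
((3/A(3))*(5 - 2))*((0*2 + 1) - 33) = ((3/(4 + 2*3))*(5 - 2))*((0*2 + 1) - 33) = ((3/(4 + 6))*3)*((0 + 1) - 33) = ((3/10)*3)*(1 - 33) = ((3*(⅒))*3)*(-32) = ((3/10)*3)*(-32) = (9/10)*(-32) = -144/5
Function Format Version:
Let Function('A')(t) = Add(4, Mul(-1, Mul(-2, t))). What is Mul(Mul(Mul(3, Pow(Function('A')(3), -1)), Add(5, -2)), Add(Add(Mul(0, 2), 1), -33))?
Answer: Rational(-144, 5) ≈ -28.800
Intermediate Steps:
Function('A')(t) = Add(4, Mul(2, t))
Mul(Mul(Mul(3, Pow(Function('A')(3), -1)), Add(5, -2)), Add(Add(Mul(0, 2), 1), -33)) = Mul(Mul(Mul(3, Pow(Add(4, Mul(2, 3)), -1)), Add(5, -2)), Add(Add(Mul(0, 2), 1), -33)) = Mul(Mul(Mul(3, Pow(Add(4, 6), -1)), 3), Add(Add(0, 1), -33)) = Mul(Mul(Mul(3, Pow(10, -1)), 3), Add(1, -33)) = Mul(Mul(Mul(3, Rational(1, 10)), 3), -32) = Mul(Mul(Rational(3, 10), 3), -32) = Mul(Rational(9, 10), -32) = Rational(-144, 5)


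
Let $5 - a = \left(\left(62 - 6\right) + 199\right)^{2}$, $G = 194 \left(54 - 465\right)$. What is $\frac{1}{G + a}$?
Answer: $- \frac{1}{144754} \approx -6.9083 \cdot 10^{-6}$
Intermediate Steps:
$G = -79734$ ($G = 194 \left(-411\right) = -79734$)
$a = -65020$ ($a = 5 - \left(\left(62 - 6\right) + 199\right)^{2} = 5 - \left(56 + 199\right)^{2} = 5 - 255^{2} = 5 - 65025 = -65020$)
$\frac{1}{G + a} = \frac{1}{-79734 - 65020} = \frac{1}{-144754} = - \frac{1}{144754}$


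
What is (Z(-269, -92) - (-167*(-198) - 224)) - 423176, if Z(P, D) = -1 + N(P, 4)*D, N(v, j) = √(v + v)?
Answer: -456019 - 92*I*√538 ≈ -4.5602e+5 - 2133.9*I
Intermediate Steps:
N(v, j) = √2*√v (N(v, j) = √(2*v) = √2*√v)
Z(P, D) = -1 + D*√2*√P (Z(P, D) = -1 + (√2*√P)*D = -1 + D*√2*√P)
(Z(-269, -92) - (-167*(-198) - 224)) - 423176 = ((-1 - 92*√2*√(-269)) - (-167*(-198) - 224)) - 423176 = ((-1 - 92*√2*I*√269) - (33066 - 224)) - 423176 = ((-1 - 92*I*√538) - 1*32842) - 423176 = ((-1 - 92*I*√538) - 32842) - 423176 = (-32843 - 92*I*√538) - 423176 = -456019 - 92*I*√538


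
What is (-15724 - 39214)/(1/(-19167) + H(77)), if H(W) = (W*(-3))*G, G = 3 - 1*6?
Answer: -526498323/6641365 ≈ -79.276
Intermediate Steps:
G = -3 (G = 3 - 6 = -3)
H(W) = 9*W (H(W) = (W*(-3))*(-3) = -3*W*(-3) = 9*W)
(-15724 - 39214)/(1/(-19167) + H(77)) = (-15724 - 39214)/(1/(-19167) + 9*77) = -54938/(-1/19167 + 693) = -54938/13282730/19167 = -54938*19167/13282730 = -526498323/6641365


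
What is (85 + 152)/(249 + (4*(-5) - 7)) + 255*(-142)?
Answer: -2679461/74 ≈ -36209.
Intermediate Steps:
(85 + 152)/(249 + (4*(-5) - 7)) + 255*(-142) = 237/(249 + (-20 - 7)) - 36210 = 237/(249 - 27) - 36210 = 237/222 - 36210 = 237*(1/222) - 36210 = 79/74 - 36210 = -2679461/74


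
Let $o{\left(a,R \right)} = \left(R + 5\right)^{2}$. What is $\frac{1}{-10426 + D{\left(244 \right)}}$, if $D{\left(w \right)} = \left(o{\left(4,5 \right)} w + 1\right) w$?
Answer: $\frac{1}{5943418} \approx 1.6825 \cdot 10^{-7}$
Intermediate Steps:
$o{\left(a,R \right)} = \left(5 + R\right)^{2}$
$D{\left(w \right)} = w \left(1 + 100 w\right)$ ($D{\left(w \right)} = \left(\left(5 + 5\right)^{2} w + 1\right) w = \left(10^{2} w + 1\right) w = \left(100 w + 1\right) w = \left(1 + 100 w\right) w = w \left(1 + 100 w\right)$)
$\frac{1}{-10426 + D{\left(244 \right)}} = \frac{1}{-10426 + 244 \left(1 + 100 \cdot 244\right)} = \frac{1}{-10426 + 244 \left(1 + 24400\right)} = \frac{1}{-10426 + 244 \cdot 24401} = \frac{1}{-10426 + 5953844} = \frac{1}{5943418}$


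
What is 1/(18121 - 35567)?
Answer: -1/17446 ≈ -5.7320e-5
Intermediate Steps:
1/(18121 - 35567) = 1/(-17446) = -1/17446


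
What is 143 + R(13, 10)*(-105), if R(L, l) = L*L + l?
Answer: -18652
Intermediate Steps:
R(L, l) = l + L² (R(L, l) = L² + l = l + L²)
143 + R(13, 10)*(-105) = 143 + (10 + 13²)*(-105) = 143 + (10 + 169)*(-105) = 143 + 179*(-105) = 143 - 18795 = -18652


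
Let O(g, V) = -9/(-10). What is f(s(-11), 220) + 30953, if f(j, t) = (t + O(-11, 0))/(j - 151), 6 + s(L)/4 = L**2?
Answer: 95646979/3090 ≈ 30954.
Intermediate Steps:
O(g, V) = 9/10 (O(g, V) = -9*(-1/10) = 9/10)
s(L) = -24 + 4*L**2
f(j, t) = (9/10 + t)/(-151 + j) (f(j, t) = (t + 9/10)/(j - 151) = (9/10 + t)/(-151 + j))
f(s(-11), 220) + 30953 = (9/10 + 220)/(-151 + (-24 + 4*(-11)**2)) + 30953 = (2209/10)/(-151 + (-24 + 4*121)) + 30953 = (2209/10)/(-151 + (-24 + 484)) + 30953 = (2209/10)/(-151 + 460) + 30953 = (2209/10)/309 + 30953 = (1/309)*(2209/10) + 30953 = 2209/3090 + 30953 = 95646979/3090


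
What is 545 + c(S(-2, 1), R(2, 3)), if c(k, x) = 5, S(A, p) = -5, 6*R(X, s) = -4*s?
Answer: 550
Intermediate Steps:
R(X, s) = -2*s/3 (R(X, s) = (-4*s)/6 = -2*s/3)
545 + c(S(-2, 1), R(2, 3)) = 545 + 5 = 550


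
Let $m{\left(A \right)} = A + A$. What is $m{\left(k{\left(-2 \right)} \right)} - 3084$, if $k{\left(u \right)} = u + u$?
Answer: $-3092$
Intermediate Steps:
$k{\left(u \right)} = 2 u$
$m{\left(A \right)} = 2 A$
$m{\left(k{\left(-2 \right)} \right)} - 3084 = 2 \cdot 2 \left(-2\right) - 3084 = 2 \left(-4\right) - 3084 = -8 - 3084 = -3092$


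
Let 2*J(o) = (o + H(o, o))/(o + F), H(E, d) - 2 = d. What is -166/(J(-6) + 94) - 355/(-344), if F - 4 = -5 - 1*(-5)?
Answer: -45693/66392 ≈ -0.68823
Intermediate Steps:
H(E, d) = 2 + d
F = 4 (F = 4 + (-5 - 1*(-5)) = 4 + (-5 + 5) = 4 + 0 = 4)
J(o) = (2 + 2*o)/(2*(4 + o)) (J(o) = ((o + (2 + o))/(o + 4))/2 = ((2 + 2*o)/(4 + o))/2 = (2 + 2*o)/(2*(4 + o)))
-166/(J(-6) + 94) - 355/(-344) = -166/((1 - 6)/(4 - 6) + 94) - 355/(-344) = -166/(-5/(-2) + 94) - 355*(-1/344) = -166/(-½*(-5) + 94) + 355/344 = -166/(5/2 + 94) + 355/344 = -166/193/2 + 355/344 = -166*2/193 + 355/344 = -332/193 + 355/344 = -45693/66392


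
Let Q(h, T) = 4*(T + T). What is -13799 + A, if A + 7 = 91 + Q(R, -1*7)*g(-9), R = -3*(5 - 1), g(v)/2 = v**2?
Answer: -22787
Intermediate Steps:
g(v) = 2*v**2
R = -12 (R = -3*4 = -12)
Q(h, T) = 8*T (Q(h, T) = 4*(2*T) = 8*T)
A = -8988 (A = -7 + (91 + (8*(-1*7))*(2*(-9)**2)) = -7 + (91 + (8*(-7))*(2*81)) = -7 + (91 - 56*162) = -7 + (91 - 9072) = -7 - 8981 = -8988)
-13799 + A = -13799 - 8988 = -22787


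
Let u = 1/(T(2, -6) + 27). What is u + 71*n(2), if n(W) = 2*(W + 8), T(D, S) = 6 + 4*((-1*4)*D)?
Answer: 1421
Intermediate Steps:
T(D, S) = 6 - 16*D (T(D, S) = 6 + 4*(-4*D) = 6 - 16*D)
n(W) = 16 + 2*W (n(W) = 2*(8 + W) = 16 + 2*W)
u = 1 (u = 1/((6 - 16*2) + 27) = 1/((6 - 32) + 27) = 1/(-26 + 27) = 1/1 = 1)
u + 71*n(2) = 1 + 71*(16 + 2*2) = 1 + 71*(16 + 4) = 1 + 71*20 = 1 + 1420 = 1421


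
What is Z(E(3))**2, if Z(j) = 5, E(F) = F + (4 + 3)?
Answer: 25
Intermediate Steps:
E(F) = 7 + F (E(F) = F + 7 = 7 + F)
Z(E(3))**2 = 5**2 = 25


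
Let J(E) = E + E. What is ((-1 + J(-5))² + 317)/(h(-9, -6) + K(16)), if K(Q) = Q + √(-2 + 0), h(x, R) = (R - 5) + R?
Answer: -146 - 146*I*√2 ≈ -146.0 - 206.48*I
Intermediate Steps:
h(x, R) = -5 + 2*R (h(x, R) = (-5 + R) + R = -5 + 2*R)
J(E) = 2*E
K(Q) = Q + I*√2 (K(Q) = Q + √(-2) = Q + I*√2)
((-1 + J(-5))² + 317)/(h(-9, -6) + K(16)) = ((-1 + 2*(-5))² + 317)/((-5 + 2*(-6)) + (16 + I*√2)) = ((-1 - 10)² + 317)/((-5 - 12) + (16 + I*√2)) = ((-11)² + 317)/(-17 + (16 + I*√2)) = (121 + 317)/(-1 + I*√2) = 438/(-1 + I*√2)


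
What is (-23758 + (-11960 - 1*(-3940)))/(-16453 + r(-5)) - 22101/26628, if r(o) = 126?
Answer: 161780519/144918452 ≈ 1.1164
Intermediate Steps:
(-23758 + (-11960 - 1*(-3940)))/(-16453 + r(-5)) - 22101/26628 = (-23758 + (-11960 - 1*(-3940)))/(-16453 + 126) - 22101/26628 = (-23758 + (-11960 + 3940))/(-16327) - 22101*1/26628 = (-23758 - 8020)*(-1/16327) - 7367/8876 = -31778*(-1/16327) - 7367/8876 = 31778/16327 - 7367/8876 = 161780519/144918452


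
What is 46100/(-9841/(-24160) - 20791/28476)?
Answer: -7928971344000/55519561 ≈ -1.4281e+5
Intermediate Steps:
46100/(-9841/(-24160) - 20791/28476) = 46100/(-9841*(-1/24160) - 20791*1/28476) = 46100/(9841/24160 - 20791/28476) = 46100/(-55519561/171995040) = 46100*(-171995040/55519561) = -7928971344000/55519561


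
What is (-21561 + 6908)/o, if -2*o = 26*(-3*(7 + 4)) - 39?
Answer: -29306/897 ≈ -32.671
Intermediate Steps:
o = 897/2 (o = -(26*(-3*(7 + 4)) - 39)/2 = -(26*(-3*11) - 39)/2 = -(26*(-33) - 39)/2 = -(-858 - 39)/2 = -½*(-897) = 897/2 ≈ 448.50)
(-21561 + 6908)/o = (-21561 + 6908)/(897/2) = -14653*2/897 = -29306/897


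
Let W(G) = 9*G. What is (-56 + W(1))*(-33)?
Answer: 1551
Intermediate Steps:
(-56 + W(1))*(-33) = (-56 + 9*1)*(-33) = (-56 + 9)*(-33) = -47*(-33) = 1551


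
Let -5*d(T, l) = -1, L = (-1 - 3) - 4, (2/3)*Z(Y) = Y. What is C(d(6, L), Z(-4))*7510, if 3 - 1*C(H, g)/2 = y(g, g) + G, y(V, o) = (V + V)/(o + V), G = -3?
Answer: 75100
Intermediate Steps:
y(V, o) = 2*V/(V + o) (y(V, o) = (2*V)/(V + o) = 2*V/(V + o))
Z(Y) = 3*Y/2
L = -8 (L = -4 - 4 = -8)
d(T, l) = ⅕ (d(T, l) = -⅕*(-1) = ⅕)
C(H, g) = 10 (C(H, g) = 6 - 2*(2*g/(g + g) - 3) = 6 - 2*(2*g/((2*g)) - 3) = 6 - 2*(2*g*(1/(2*g)) - 3) = 6 - 2*(1 - 3) = 6 - 2*(-2) = 6 + 4 = 10)
C(d(6, L), Z(-4))*7510 = 10*7510 = 75100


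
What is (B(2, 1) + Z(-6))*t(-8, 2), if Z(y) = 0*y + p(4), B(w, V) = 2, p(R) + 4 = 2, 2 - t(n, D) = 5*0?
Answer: 0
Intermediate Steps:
t(n, D) = 2 (t(n, D) = 2 - 5*0 = 2 - 1*0 = 2 + 0 = 2)
p(R) = -2 (p(R) = -4 + 2 = -2)
Z(y) = -2 (Z(y) = 0*y - 2 = 0 - 2 = -2)
(B(2, 1) + Z(-6))*t(-8, 2) = (2 - 2)*2 = 0*2 = 0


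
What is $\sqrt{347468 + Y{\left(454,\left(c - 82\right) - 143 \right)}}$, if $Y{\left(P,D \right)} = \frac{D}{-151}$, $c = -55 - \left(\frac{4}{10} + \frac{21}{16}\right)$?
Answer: $\frac{\sqrt{3169064162635}}{3020} \approx 589.47$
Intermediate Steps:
$c = - \frac{4537}{80}$ ($c = -55 - \left(4 \cdot \frac{1}{10} + 21 \cdot \frac{1}{16}\right) = -55 - \left(\frac{2}{5} + \frac{21}{16}\right) = -55 - \frac{137}{80} = - \frac{4537}{80} \approx -56.713$)
$Y{\left(P,D \right)} = - \frac{D}{151}$ ($Y{\left(P,D \right)} = D \left(- \frac{1}{151}\right) = - \frac{D}{151}$)
$\sqrt{347468 + Y{\left(454,\left(c - 82\right) - 143 \right)}} = \sqrt{347468 - \frac{\left(- \frac{4537}{80} - 82\right) - 143}{151}} = \sqrt{347468 - \frac{- \frac{11097}{80} - 143}{151}} = \sqrt{347468 - - \frac{22537}{12080}} = \sqrt{347468 + \frac{22537}{12080}} = \sqrt{\frac{4197435977}{12080}} = \frac{\sqrt{3169064162635}}{3020}$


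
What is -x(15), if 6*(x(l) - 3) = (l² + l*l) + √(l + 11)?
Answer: -78 - √26/6 ≈ -78.850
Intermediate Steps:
x(l) = 3 + l²/3 + √(11 + l)/6 (x(l) = 3 + ((l² + l*l) + √(l + 11))/6 = 3 + ((l² + l²) + √(11 + l))/6 = 3 + (2*l² + √(11 + l))/6 = 3 + (√(11 + l) + 2*l²)/6 = 3 + (l²/3 + √(11 + l)/6) = 3 + l²/3 + √(11 + l)/6)
-x(15) = -(3 + (⅓)*15² + √(11 + 15)/6) = -(3 + (⅓)*225 + √26/6) = -(3 + 75 + √26/6) = -(78 + √26/6) = -78 - √26/6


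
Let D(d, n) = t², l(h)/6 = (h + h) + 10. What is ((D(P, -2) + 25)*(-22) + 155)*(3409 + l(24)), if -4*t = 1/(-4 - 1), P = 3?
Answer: -296844327/200 ≈ -1.4842e+6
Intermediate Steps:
l(h) = 60 + 12*h (l(h) = 6*((h + h) + 10) = 6*(2*h + 10) = 6*(10 + 2*h) = 60 + 12*h)
t = 1/20 (t = -1/(4*(-4 - 1)) = -¼/(-5) = -¼*(-⅕) = 1/20 ≈ 0.050000)
D(d, n) = 1/400 (D(d, n) = (1/20)² = 1/400)
((D(P, -2) + 25)*(-22) + 155)*(3409 + l(24)) = ((1/400 + 25)*(-22) + 155)*(3409 + (60 + 12*24)) = ((10001/400)*(-22) + 155)*(3409 + (60 + 288)) = (-110011/200 + 155)*(3409 + 348) = -79011/200*3757 = -296844327/200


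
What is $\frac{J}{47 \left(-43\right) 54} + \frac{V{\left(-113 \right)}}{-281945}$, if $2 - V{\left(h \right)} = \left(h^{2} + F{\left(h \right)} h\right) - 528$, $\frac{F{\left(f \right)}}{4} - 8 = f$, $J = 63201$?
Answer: $- \frac{3768005093}{10256595210} \approx -0.36737$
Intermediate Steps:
$F{\left(f \right)} = 32 + 4 f$
$V{\left(h \right)} = 530 - h^{2} - h \left(32 + 4 h\right)$ ($V{\left(h \right)} = 2 - \left(\left(h^{2} + \left(32 + 4 h\right) h\right) - 528\right) = 2 - \left(\left(h^{2} + h \left(32 + 4 h\right)\right) - 528\right) = 2 - \left(-528 + h^{2} + h \left(32 + 4 h\right)\right) = 530 - h^{2} - h \left(32 + 4 h\right)$)
$\frac{J}{47 \left(-43\right) 54} + \frac{V{\left(-113 \right)}}{-281945} = \frac{63201}{47 \left(-43\right) 54} + \frac{530 - -3616 - 5 \left(-113\right)^{2}}{-281945} = \frac{63201}{\left(-2021\right) 54} + \left(530 + 3616 - 63845\right) \left(- \frac{1}{281945}\right) = \frac{63201}{-109134} + \left(530 + 3616 - 63845\right) \left(- \frac{1}{281945}\right) = 63201 \left(- \frac{1}{109134}\right) - - \frac{59699}{281945} = - \frac{21067}{36378} + \frac{59699}{281945} = - \frac{3768005093}{10256595210}$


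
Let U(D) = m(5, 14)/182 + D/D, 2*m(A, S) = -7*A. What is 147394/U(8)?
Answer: 7664488/47 ≈ 1.6307e+5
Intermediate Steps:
m(A, S) = -7*A/2 (m(A, S) = (-7*A)/2 = -7*A/2)
U(D) = 47/52 (U(D) = -7/2*5/182 + D/D = -35/2*1/182 + 1 = -5/52 + 1 = 47/52)
147394/U(8) = 147394/(47/52) = 147394*(52/47) = 7664488/47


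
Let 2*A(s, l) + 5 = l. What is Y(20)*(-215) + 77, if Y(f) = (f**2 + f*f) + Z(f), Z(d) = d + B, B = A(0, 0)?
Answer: -351371/2 ≈ -1.7569e+5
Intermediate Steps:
A(s, l) = -5/2 + l/2
B = -5/2 (B = -5/2 + (1/2)*0 = -5/2 + 0 = -5/2 ≈ -2.5000)
Z(d) = -5/2 + d (Z(d) = d - 5/2 = -5/2 + d)
Y(f) = -5/2 + f + 2*f**2 (Y(f) = (f**2 + f*f) + (-5/2 + f) = (f**2 + f**2) + (-5/2 + f) = 2*f**2 + (-5/2 + f) = -5/2 + f + 2*f**2)
Y(20)*(-215) + 77 = (-5/2 + 20 + 2*20**2)*(-215) + 77 = (-5/2 + 20 + 2*400)*(-215) + 77 = (-5/2 + 20 + 800)*(-215) + 77 = (1635/2)*(-215) + 77 = -351525/2 + 77 = -351371/2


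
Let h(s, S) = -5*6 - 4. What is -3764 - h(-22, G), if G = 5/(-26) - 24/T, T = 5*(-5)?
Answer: -3730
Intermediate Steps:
T = -25
G = 499/650 (G = 5/(-26) - 24/(-25) = 5*(-1/26) - 24*(-1/25) = -5/26 + 24/25 = 499/650 ≈ 0.76769)
h(s, S) = -34 (h(s, S) = -30 - 4 = -34)
-3764 - h(-22, G) = -3764 - 1*(-34) = -3764 + 34 = -3730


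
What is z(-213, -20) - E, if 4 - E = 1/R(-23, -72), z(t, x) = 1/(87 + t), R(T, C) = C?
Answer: -2027/504 ≈ -4.0218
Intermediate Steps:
E = 289/72 (E = 4 - 1/(-72) = 4 - 1*(-1/72) = 4 + 1/72 = 289/72 ≈ 4.0139)
z(-213, -20) - E = 1/(87 - 213) - 1*289/72 = 1/(-126) - 289/72 = -1/126 - 289/72 = -2027/504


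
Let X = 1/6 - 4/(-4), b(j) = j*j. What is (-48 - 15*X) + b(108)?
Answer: 23197/2 ≈ 11599.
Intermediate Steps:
b(j) = j²
X = 7/6 (X = 1*(⅙) - 4*(-¼) = ⅙ + 1 = 7/6 ≈ 1.1667)
(-48 - 15*X) + b(108) = (-48 - 15*7/6) + 108² = (-48 - 35/2) + 11664 = -131/2 + 11664 = 23197/2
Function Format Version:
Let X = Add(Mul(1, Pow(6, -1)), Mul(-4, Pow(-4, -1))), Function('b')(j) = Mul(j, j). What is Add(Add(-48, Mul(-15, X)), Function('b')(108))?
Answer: Rational(23197, 2) ≈ 11599.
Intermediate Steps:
Function('b')(j) = Pow(j, 2)
X = Rational(7, 6) (X = Add(Mul(1, Rational(1, 6)), Mul(-4, Rational(-1, 4))) = Add(Rational(1, 6), 1) = Rational(7, 6) ≈ 1.1667)
Add(Add(-48, Mul(-15, X)), Function('b')(108)) = Add(Add(-48, Mul(-15, Rational(7, 6))), Pow(108, 2)) = Add(Add(-48, Rational(-35, 2)), 11664) = Add(Rational(-131, 2), 11664) = Rational(23197, 2)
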